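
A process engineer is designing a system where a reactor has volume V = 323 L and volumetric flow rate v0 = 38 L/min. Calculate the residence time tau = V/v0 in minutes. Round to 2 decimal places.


tau = V / v0
tau = 323 / 38
tau = 8.50 min


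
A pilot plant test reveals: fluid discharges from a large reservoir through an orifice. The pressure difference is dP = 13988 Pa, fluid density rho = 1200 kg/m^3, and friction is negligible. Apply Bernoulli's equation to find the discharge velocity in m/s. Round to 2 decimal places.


v = sqrt(2*dP/rho)
v = sqrt(2*13988/1200)
v = sqrt(23.313333)
v = 4.83 m/s


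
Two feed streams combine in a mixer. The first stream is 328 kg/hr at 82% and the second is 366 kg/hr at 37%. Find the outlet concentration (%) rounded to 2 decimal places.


Mass balance on solute: F1*x1 + F2*x2 = F3*x3
F3 = F1 + F2 = 328 + 366 = 694 kg/hr
x3 = (F1*x1 + F2*x2)/F3
x3 = (328*0.82 + 366*0.37) / 694
x3 = 58.27%


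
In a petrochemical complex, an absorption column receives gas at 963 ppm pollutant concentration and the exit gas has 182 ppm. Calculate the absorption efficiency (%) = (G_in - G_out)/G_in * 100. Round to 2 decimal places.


Efficiency = (G_in - G_out) / G_in * 100%
Efficiency = (963 - 182) / 963 * 100
Efficiency = 781 / 963 * 100
Efficiency = 81.10%


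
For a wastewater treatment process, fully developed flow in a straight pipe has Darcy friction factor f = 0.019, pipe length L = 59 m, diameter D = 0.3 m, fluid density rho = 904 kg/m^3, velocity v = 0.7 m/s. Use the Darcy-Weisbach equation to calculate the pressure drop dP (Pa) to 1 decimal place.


dP = f * (L/D) * (rho*v^2/2)
dP = 0.019 * (59/0.3) * (904*0.7^2/2)
L/D = 196.66666667
rho*v^2/2 = 904*0.49/2 = 221.48
dP = 0.019 * 196.66666667 * 221.48
dP = 827.6 Pa


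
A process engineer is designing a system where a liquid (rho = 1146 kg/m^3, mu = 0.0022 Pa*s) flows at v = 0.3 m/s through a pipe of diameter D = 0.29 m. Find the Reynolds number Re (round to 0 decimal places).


Re = rho * v * D / mu
Re = 1146 * 0.3 * 0.29 / 0.0022
Re = 99.702 / 0.0022
Re = 45319


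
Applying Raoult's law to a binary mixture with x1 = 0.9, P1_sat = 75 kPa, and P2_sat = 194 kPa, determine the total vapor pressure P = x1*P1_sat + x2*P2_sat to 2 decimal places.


P = x1*P1_sat + x2*P2_sat
x2 = 1 - x1 = 1 - 0.9 = 0.1
P = 0.9*75 + 0.1*194
P = 67.5 + 19.4
P = 86.90 kPa


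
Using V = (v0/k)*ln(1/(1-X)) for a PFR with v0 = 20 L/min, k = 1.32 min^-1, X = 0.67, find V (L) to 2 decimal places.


V = (v0/k) * ln(1/(1-X))
V = (20/1.32) * ln(1/(1-0.67))
V = 15.151515 * ln(3.030303)
V = 15.151515 * 1.108663
V = 16.80 L


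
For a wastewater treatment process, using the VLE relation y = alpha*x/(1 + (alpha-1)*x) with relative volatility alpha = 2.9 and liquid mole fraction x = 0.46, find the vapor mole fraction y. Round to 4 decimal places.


y = alpha*x / (1 + (alpha-1)*x)
y = 2.9*0.46 / (1 + (2.9-1)*0.46)
y = 1.334 / (1 + 0.874)
y = 1.334 / 1.874
y = 0.7118


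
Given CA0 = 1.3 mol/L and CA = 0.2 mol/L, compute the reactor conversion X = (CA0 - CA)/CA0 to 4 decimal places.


X = (CA0 - CA) / CA0
X = (1.3 - 0.2) / 1.3
X = 1.1 / 1.3
X = 0.8462


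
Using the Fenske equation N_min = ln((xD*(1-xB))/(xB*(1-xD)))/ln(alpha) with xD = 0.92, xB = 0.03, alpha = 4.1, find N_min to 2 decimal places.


N_min = ln((xD*(1-xB))/(xB*(1-xD))) / ln(alpha)
Numerator inside ln: 0.8924 / 0.0024 = 371.833333
ln(371.833333) = 5.918446
ln(alpha) = ln(4.1) = 1.410987
N_min = 5.918446 / 1.410987 = 4.19


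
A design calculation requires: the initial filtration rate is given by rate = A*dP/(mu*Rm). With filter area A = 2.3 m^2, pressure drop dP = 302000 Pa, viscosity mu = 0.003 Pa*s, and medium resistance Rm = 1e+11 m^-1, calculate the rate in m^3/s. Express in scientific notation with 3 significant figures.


rate = A * dP / (mu * Rm)
rate = 2.3 * 302000 / (0.003 * 1e+11)
rate = 694600.0 / 3.000e+08
rate = 2.32e-03 m^3/s


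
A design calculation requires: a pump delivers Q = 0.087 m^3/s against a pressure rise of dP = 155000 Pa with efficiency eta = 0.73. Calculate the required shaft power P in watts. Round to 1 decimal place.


P = Q * dP / eta
P = 0.087 * 155000 / 0.73
P = 13485.0 / 0.73
P = 18472.6 W


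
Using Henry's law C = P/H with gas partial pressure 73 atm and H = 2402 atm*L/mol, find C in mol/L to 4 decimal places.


C = P / H
C = 73 / 2402
C = 0.0304 mol/L


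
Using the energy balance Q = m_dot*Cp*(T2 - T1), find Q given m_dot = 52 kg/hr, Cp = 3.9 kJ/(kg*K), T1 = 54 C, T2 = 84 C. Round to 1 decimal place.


Q = m_dot * Cp * (T2 - T1)
Q = 52 * 3.9 * (84 - 54)
Q = 52 * 3.9 * 30
Q = 6084.0 kJ/hr


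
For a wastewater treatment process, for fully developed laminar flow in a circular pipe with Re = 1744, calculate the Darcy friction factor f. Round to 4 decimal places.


f = 64 / Re
f = 64 / 1744
f = 0.0367


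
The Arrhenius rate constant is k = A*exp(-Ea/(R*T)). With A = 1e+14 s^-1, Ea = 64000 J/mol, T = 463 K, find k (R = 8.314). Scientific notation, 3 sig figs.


k = A * exp(-Ea/(R*T))
k = 1e+14 * exp(-64000 / (8.314 * 463))
k = 1e+14 * exp(-16.626045)
k = 6.02e+06


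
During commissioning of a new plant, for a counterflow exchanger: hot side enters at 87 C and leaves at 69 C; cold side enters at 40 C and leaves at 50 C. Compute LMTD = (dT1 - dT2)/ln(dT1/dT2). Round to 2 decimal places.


dT1 = Th_in - Tc_out = 87 - 50 = 37
dT2 = Th_out - Tc_in = 69 - 40 = 29
LMTD = (dT1 - dT2) / ln(dT1/dT2)
LMTD = (37 - 29) / ln(37/29)
LMTD = 32.84 K


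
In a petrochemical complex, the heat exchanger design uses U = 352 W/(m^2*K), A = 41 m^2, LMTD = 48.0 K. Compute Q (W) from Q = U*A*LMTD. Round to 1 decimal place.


Q = U * A * LMTD
Q = 352 * 41 * 48.0
Q = 692736.0 W


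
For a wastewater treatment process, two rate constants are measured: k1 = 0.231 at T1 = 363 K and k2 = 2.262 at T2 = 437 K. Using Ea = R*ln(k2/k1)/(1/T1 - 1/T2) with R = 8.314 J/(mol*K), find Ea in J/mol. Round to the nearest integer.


Ea = R * ln(k2/k1) / (1/T1 - 1/T2)
ln(k2/k1) = ln(2.262/0.231) = 2.2815869
1/T1 - 1/T2 = 1/363 - 1/437 = 0.000466491417
Ea = 8.314 * 2.2815869 / 0.000466491417
Ea = 40663 J/mol


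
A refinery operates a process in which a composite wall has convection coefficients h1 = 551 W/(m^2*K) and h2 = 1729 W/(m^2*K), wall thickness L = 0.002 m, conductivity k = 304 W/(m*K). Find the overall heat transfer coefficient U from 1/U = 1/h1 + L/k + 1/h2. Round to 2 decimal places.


1/U = 1/h1 + L/k + 1/h2
1/U = 1/551 + 0.002/304 + 1/1729
1/U = 0.001814882 + 6.5789e-06 + 0.000578369
1/U = 0.0023998299
U = 416.70 W/(m^2*K)


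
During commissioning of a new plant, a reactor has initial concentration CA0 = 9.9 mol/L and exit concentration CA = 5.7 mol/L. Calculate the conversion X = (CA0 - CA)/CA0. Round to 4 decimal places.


X = (CA0 - CA) / CA0
X = (9.9 - 5.7) / 9.9
X = 4.2 / 9.9
X = 0.4242


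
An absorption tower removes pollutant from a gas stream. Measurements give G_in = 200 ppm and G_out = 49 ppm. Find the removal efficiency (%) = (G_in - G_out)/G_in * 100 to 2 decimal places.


Efficiency = (G_in - G_out) / G_in * 100%
Efficiency = (200 - 49) / 200 * 100
Efficiency = 151 / 200 * 100
Efficiency = 75.50%


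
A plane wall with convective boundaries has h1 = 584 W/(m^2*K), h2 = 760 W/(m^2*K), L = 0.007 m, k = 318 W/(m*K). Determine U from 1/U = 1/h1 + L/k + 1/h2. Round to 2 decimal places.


1/U = 1/h1 + L/k + 1/h2
1/U = 1/584 + 0.007/318 + 1/760
1/U = 0.0017123288 + 2.20126e-05 + 0.0013157895
1/U = 0.0030501309
U = 327.85 W/(m^2*K)


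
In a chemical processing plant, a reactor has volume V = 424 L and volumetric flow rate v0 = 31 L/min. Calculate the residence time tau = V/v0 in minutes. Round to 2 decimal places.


tau = V / v0
tau = 424 / 31
tau = 13.68 min


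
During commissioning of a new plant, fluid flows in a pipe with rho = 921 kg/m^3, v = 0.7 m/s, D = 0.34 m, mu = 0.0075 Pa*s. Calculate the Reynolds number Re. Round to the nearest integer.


Re = rho * v * D / mu
Re = 921 * 0.7 * 0.34 / 0.0075
Re = 219.198 / 0.0075
Re = 29226


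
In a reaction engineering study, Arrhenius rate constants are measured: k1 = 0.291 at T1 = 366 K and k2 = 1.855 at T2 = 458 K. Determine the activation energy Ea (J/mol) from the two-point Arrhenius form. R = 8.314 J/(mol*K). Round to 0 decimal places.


Ea = R * ln(k2/k1) / (1/T1 - 1/T2)
ln(k2/k1) = ln(1.855/0.291) = 1.8523167
1/T1 - 1/T2 = 1/366 - 1/458 = 0.000548834324
Ea = 8.314 * 1.8523167 / 0.000548834324
Ea = 28060 J/mol


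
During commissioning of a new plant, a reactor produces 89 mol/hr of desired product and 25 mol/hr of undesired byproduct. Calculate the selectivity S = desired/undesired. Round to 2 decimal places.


S = desired product rate / undesired product rate
S = 89 / 25
S = 3.56


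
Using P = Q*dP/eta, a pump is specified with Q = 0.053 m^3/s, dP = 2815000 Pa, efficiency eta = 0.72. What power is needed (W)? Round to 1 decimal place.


P = Q * dP / eta
P = 0.053 * 2815000 / 0.72
P = 149195.0 / 0.72
P = 207215.3 W


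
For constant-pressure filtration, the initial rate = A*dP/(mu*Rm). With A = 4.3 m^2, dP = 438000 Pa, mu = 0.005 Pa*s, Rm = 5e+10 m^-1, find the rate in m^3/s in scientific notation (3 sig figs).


rate = A * dP / (mu * Rm)
rate = 4.3 * 438000 / (0.005 * 5e+10)
rate = 1883400.0 / 2.500e+08
rate = 7.53e-03 m^3/s


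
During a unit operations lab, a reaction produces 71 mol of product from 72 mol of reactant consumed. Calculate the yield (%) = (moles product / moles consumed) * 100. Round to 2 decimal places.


Yield = (moles product / moles consumed) * 100%
Yield = (71 / 72) * 100
Yield = 0.9861 * 100
Yield = 98.61%


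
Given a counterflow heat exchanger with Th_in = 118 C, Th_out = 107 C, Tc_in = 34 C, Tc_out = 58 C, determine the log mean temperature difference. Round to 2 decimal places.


dT1 = Th_in - Tc_out = 118 - 58 = 60
dT2 = Th_out - Tc_in = 107 - 34 = 73
LMTD = (dT1 - dT2) / ln(dT1/dT2)
LMTD = (60 - 73) / ln(60/73)
LMTD = 66.29 K


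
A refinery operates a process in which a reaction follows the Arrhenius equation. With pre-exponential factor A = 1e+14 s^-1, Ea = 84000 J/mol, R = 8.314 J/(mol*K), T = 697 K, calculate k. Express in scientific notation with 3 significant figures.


k = A * exp(-Ea/(R*T))
k = 1e+14 * exp(-84000 / (8.314 * 697))
k = 1e+14 * exp(-14.49561)
k = 5.07e+07


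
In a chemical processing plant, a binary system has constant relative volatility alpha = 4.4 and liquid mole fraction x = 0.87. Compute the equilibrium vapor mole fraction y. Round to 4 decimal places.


y = alpha*x / (1 + (alpha-1)*x)
y = 4.4*0.87 / (1 + (4.4-1)*0.87)
y = 3.828 / (1 + 2.958)
y = 3.828 / 3.958
y = 0.9672


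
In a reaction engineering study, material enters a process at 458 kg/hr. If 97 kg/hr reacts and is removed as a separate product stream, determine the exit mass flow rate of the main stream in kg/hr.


Steady-state mass balance on the main outlet: F_out = F_in - F_removed
F_out = 458 - 97
F_out = 361 kg/hr


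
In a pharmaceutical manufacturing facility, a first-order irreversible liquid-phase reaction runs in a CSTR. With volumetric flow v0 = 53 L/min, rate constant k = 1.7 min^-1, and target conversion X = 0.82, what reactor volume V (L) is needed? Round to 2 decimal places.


V = v0 * X / (k * (1 - X))
V = 53 * 0.82 / (1.7 * (1 - 0.82))
V = 43.46 / (1.7 * 0.18)
V = 43.46 / 0.306
V = 142.03 L


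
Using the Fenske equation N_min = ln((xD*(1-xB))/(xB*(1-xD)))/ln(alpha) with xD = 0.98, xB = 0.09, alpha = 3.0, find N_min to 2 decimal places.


N_min = ln((xD*(1-xB))/(xB*(1-xD))) / ln(alpha)
Numerator inside ln: 0.8918 / 0.0018 = 495.444444
ln(495.444444) = 6.205455
ln(alpha) = ln(3.0) = 1.098612
N_min = 6.205455 / 1.098612 = 5.65


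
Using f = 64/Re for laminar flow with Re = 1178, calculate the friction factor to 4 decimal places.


f = 64 / Re
f = 64 / 1178
f = 0.0543


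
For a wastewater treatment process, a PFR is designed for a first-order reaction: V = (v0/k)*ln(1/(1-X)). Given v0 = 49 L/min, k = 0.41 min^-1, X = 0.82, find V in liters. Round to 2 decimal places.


V = (v0/k) * ln(1/(1-X))
V = (49/0.41) * ln(1/(1-0.82))
V = 119.512195 * ln(5.555556)
V = 119.512195 * 1.714799
V = 204.94 L


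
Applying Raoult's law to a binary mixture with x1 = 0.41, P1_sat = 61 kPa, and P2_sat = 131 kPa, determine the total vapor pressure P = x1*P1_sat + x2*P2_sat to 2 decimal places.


P = x1*P1_sat + x2*P2_sat
x2 = 1 - x1 = 1 - 0.41 = 0.59
P = 0.41*61 + 0.59*131
P = 25.01 + 77.29
P = 102.30 kPa


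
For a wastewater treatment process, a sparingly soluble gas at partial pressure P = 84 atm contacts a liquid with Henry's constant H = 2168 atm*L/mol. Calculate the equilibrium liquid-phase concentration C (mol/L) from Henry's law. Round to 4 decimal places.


C = P / H
C = 84 / 2168
C = 0.0387 mol/L


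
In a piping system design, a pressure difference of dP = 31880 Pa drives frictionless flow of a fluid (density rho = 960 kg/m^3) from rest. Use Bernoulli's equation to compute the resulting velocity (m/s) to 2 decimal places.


v = sqrt(2*dP/rho)
v = sqrt(2*31880/960)
v = sqrt(66.416667)
v = 8.15 m/s


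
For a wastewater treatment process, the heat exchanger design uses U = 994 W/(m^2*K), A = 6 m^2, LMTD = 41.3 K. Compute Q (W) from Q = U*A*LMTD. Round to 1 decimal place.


Q = U * A * LMTD
Q = 994 * 6 * 41.3
Q = 246313.2 W


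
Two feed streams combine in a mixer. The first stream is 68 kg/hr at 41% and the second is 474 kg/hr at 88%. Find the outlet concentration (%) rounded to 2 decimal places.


Mass balance on solute: F1*x1 + F2*x2 = F3*x3
F3 = F1 + F2 = 68 + 474 = 542 kg/hr
x3 = (F1*x1 + F2*x2)/F3
x3 = (68*0.41 + 474*0.88) / 542
x3 = 82.10%


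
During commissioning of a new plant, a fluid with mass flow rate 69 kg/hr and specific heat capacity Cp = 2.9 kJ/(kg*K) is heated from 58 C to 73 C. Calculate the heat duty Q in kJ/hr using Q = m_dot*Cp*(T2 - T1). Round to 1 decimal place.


Q = m_dot * Cp * (T2 - T1)
Q = 69 * 2.9 * (73 - 58)
Q = 69 * 2.9 * 15
Q = 3001.5 kJ/hr


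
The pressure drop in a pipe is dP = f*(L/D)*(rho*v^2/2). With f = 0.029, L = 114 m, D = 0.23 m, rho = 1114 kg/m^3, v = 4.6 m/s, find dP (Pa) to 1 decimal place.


dP = f * (L/D) * (rho*v^2/2)
dP = 0.029 * (114/0.23) * (1114*4.6^2/2)
L/D = 495.65217391
rho*v^2/2 = 1114*21.16/2 = 11786.12
dP = 0.029 * 495.65217391 * 11786.12
dP = 169412.7 Pa


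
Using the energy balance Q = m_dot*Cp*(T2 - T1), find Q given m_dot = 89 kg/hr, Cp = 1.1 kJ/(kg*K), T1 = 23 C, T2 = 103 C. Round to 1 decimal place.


Q = m_dot * Cp * (T2 - T1)
Q = 89 * 1.1 * (103 - 23)
Q = 89 * 1.1 * 80
Q = 7832.0 kJ/hr


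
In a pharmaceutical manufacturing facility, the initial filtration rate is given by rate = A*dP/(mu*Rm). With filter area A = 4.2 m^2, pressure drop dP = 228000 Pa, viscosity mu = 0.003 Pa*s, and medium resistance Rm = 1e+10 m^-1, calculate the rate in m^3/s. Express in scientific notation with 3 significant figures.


rate = A * dP / (mu * Rm)
rate = 4.2 * 228000 / (0.003 * 1e+10)
rate = 957600.0 / 3.000e+07
rate = 3.19e-02 m^3/s


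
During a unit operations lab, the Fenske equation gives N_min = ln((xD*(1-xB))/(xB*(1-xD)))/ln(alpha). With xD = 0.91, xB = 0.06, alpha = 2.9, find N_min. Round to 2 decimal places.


N_min = ln((xD*(1-xB))/(xB*(1-xD))) / ln(alpha)
Numerator inside ln: 0.8554 / 0.0054 = 158.407407
ln(158.407407) = 5.06517
ln(alpha) = ln(2.9) = 1.064711
N_min = 5.06517 / 1.064711 = 4.76


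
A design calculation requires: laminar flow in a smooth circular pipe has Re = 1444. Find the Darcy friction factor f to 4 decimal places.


f = 64 / Re
f = 64 / 1444
f = 0.0443


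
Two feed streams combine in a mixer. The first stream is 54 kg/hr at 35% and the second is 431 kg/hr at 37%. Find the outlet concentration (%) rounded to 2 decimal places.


Mass balance on solute: F1*x1 + F2*x2 = F3*x3
F3 = F1 + F2 = 54 + 431 = 485 kg/hr
x3 = (F1*x1 + F2*x2)/F3
x3 = (54*0.35 + 431*0.37) / 485
x3 = 36.78%


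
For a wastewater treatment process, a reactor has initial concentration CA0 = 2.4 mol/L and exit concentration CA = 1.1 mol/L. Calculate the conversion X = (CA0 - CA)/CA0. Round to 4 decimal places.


X = (CA0 - CA) / CA0
X = (2.4 - 1.1) / 2.4
X = 1.3 / 2.4
X = 0.5417


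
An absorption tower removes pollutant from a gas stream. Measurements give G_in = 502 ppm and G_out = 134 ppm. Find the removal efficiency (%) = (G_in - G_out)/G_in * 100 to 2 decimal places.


Efficiency = (G_in - G_out) / G_in * 100%
Efficiency = (502 - 134) / 502 * 100
Efficiency = 368 / 502 * 100
Efficiency = 73.31%


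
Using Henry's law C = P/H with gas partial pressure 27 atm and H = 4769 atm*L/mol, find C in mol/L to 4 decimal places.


C = P / H
C = 27 / 4769
C = 0.0057 mol/L


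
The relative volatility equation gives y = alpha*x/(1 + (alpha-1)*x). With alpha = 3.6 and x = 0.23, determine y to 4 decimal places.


y = alpha*x / (1 + (alpha-1)*x)
y = 3.6*0.23 / (1 + (3.6-1)*0.23)
y = 0.828 / (1 + 0.598)
y = 0.828 / 1.598
y = 0.5181


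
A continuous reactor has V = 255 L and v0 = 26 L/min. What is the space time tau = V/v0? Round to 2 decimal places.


tau = V / v0
tau = 255 / 26
tau = 9.81 min


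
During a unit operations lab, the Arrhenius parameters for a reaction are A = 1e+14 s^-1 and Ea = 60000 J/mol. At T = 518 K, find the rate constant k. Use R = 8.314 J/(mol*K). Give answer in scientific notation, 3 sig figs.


k = A * exp(-Ea/(R*T))
k = 1e+14 * exp(-60000 / (8.314 * 518))
k = 1e+14 * exp(-13.931936)
k = 8.90e+07


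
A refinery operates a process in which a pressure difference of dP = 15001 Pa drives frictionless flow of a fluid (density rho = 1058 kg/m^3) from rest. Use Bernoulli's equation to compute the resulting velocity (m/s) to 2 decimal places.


v = sqrt(2*dP/rho)
v = sqrt(2*15001/1058)
v = sqrt(28.357278)
v = 5.33 m/s


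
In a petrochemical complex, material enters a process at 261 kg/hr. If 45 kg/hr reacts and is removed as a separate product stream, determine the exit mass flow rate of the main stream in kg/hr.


Steady-state mass balance on the main outlet: F_out = F_in - F_removed
F_out = 261 - 45
F_out = 216 kg/hr


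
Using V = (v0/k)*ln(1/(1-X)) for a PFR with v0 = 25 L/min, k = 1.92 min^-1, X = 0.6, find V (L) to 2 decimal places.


V = (v0/k) * ln(1/(1-X))
V = (25/1.92) * ln(1/(1-0.6))
V = 13.020833 * ln(2.5)
V = 13.020833 * 0.916291
V = 11.93 L


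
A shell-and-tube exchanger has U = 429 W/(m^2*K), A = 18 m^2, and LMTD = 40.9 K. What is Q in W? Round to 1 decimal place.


Q = U * A * LMTD
Q = 429 * 18 * 40.9
Q = 315829.8 W


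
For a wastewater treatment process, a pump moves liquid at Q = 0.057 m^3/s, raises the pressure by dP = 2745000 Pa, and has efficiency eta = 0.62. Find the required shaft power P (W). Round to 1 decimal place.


P = Q * dP / eta
P = 0.057 * 2745000 / 0.62
P = 156465.0 / 0.62
P = 252362.9 W


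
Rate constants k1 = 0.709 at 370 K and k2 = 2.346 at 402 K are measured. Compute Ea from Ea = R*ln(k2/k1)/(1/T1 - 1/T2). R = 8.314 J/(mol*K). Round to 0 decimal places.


Ea = R * ln(k2/k1) / (1/T1 - 1/T2)
ln(k2/k1) = ln(2.346/0.709) = 1.1966115
1/T1 - 1/T2 = 1/370 - 1/402 = 0.000215140514
Ea = 8.314 * 1.1966115 / 0.000215140514
Ea = 46242 J/mol


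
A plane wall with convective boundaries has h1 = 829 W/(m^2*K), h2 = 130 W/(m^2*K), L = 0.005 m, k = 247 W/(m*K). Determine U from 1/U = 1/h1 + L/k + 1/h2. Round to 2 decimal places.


1/U = 1/h1 + L/k + 1/h2
1/U = 1/829 + 0.005/247 + 1/130
1/U = 0.0012062726 + 2.02429e-05 + 0.0076923077
1/U = 0.0089188232
U = 112.12 W/(m^2*K)


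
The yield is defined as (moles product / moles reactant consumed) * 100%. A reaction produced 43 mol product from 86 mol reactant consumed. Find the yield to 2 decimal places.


Yield = (moles product / moles consumed) * 100%
Yield = (43 / 86) * 100
Yield = 0.5 * 100
Yield = 50.00%


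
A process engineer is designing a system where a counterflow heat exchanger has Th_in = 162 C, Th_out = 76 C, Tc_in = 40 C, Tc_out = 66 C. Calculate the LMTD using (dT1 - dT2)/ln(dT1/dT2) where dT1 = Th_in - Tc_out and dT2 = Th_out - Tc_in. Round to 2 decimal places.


dT1 = Th_in - Tc_out = 162 - 66 = 96
dT2 = Th_out - Tc_in = 76 - 40 = 36
LMTD = (dT1 - dT2) / ln(dT1/dT2)
LMTD = (96 - 36) / ln(96/36)
LMTD = 61.17 K


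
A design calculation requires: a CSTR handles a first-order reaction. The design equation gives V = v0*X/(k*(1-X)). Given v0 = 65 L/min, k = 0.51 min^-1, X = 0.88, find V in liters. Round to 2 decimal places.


V = v0 * X / (k * (1 - X))
V = 65 * 0.88 / (0.51 * (1 - 0.88))
V = 57.2 / (0.51 * 0.12)
V = 57.2 / 0.0612
V = 934.64 L


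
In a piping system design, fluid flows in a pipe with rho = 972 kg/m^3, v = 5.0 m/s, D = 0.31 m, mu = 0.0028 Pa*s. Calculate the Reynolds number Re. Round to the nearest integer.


Re = rho * v * D / mu
Re = 972 * 5.0 * 0.31 / 0.0028
Re = 1506.6 / 0.0028
Re = 538071


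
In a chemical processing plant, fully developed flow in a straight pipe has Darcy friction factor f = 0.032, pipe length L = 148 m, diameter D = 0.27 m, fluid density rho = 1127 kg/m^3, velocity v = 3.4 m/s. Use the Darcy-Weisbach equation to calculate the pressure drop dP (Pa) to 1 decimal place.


dP = f * (L/D) * (rho*v^2/2)
dP = 0.032 * (148/0.27) * (1127*3.4^2/2)
L/D = 548.14814815
rho*v^2/2 = 1127*11.56/2 = 6514.06
dP = 0.032 * 548.14814815 * 6514.06
dP = 114261.4 Pa


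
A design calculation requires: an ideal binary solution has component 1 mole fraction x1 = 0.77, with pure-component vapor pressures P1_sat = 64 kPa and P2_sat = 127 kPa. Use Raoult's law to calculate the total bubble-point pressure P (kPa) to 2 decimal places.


P = x1*P1_sat + x2*P2_sat
x2 = 1 - x1 = 1 - 0.77 = 0.23
P = 0.77*64 + 0.23*127
P = 49.28 + 29.21
P = 78.49 kPa


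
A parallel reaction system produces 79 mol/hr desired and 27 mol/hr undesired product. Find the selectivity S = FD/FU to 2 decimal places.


S = desired product rate / undesired product rate
S = 79 / 27
S = 2.93


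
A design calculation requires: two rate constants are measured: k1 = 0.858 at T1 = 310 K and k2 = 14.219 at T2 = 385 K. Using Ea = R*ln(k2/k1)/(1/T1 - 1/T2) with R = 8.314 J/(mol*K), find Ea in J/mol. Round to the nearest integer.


Ea = R * ln(k2/k1) / (1/T1 - 1/T2)
ln(k2/k1) = ln(14.219/0.858) = 2.8077303
1/T1 - 1/T2 = 1/310 - 1/385 = 0.000628403854
Ea = 8.314 * 2.8077303 / 0.000628403854
Ea = 37147 J/mol


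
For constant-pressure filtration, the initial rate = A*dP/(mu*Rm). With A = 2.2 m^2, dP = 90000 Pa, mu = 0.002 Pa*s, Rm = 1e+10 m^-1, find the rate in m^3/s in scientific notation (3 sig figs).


rate = A * dP / (mu * Rm)
rate = 2.2 * 90000 / (0.002 * 1e+10)
rate = 198000.0 / 2.000e+07
rate = 9.90e-03 m^3/s


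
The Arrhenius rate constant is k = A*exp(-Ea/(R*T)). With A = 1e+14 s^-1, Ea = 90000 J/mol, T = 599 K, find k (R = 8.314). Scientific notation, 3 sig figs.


k = A * exp(-Ea/(R*T))
k = 1e+14 * exp(-90000 / (8.314 * 599))
k = 1e+14 * exp(-18.071977)
k = 1.42e+06


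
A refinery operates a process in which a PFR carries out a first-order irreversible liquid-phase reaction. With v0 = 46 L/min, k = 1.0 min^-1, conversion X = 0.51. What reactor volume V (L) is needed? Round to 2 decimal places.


V = (v0/k) * ln(1/(1-X))
V = (46/1.0) * ln(1/(1-0.51))
V = 46.0 * ln(2.040816)
V = 46.0 * 0.71335
V = 32.81 L


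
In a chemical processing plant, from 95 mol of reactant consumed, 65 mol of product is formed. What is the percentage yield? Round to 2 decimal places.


Yield = (moles product / moles consumed) * 100%
Yield = (65 / 95) * 100
Yield = 0.6842 * 100
Yield = 68.42%


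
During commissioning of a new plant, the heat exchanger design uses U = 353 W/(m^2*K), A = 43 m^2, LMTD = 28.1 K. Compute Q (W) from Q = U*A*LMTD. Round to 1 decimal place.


Q = U * A * LMTD
Q = 353 * 43 * 28.1
Q = 426529.9 W


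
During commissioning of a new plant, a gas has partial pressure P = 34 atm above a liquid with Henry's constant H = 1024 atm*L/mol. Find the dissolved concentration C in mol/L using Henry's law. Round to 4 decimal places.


C = P / H
C = 34 / 1024
C = 0.0332 mol/L


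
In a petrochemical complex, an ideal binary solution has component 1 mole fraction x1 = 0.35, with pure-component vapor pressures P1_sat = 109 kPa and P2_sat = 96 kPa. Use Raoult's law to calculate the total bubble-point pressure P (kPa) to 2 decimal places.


P = x1*P1_sat + x2*P2_sat
x2 = 1 - x1 = 1 - 0.35 = 0.65
P = 0.35*109 + 0.65*96
P = 38.15 + 62.4
P = 100.55 kPa


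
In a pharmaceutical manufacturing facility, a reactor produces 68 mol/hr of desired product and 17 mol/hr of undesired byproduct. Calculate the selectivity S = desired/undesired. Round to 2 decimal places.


S = desired product rate / undesired product rate
S = 68 / 17
S = 4.00


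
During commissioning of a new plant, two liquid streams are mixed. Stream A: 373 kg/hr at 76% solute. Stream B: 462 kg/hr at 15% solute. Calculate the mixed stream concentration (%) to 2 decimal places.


Mass balance on solute: F1*x1 + F2*x2 = F3*x3
F3 = F1 + F2 = 373 + 462 = 835 kg/hr
x3 = (F1*x1 + F2*x2)/F3
x3 = (373*0.76 + 462*0.15) / 835
x3 = 42.25%


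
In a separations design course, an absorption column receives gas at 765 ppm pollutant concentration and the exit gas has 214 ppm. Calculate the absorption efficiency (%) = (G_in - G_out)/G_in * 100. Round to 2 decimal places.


Efficiency = (G_in - G_out) / G_in * 100%
Efficiency = (765 - 214) / 765 * 100
Efficiency = 551 / 765 * 100
Efficiency = 72.03%


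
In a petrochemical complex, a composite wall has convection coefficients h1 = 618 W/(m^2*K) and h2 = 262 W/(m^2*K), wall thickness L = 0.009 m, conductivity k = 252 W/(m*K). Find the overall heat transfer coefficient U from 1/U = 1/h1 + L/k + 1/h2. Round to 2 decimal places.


1/U = 1/h1 + L/k + 1/h2
1/U = 1/618 + 0.009/252 + 1/262
1/U = 0.001618123 + 3.57143e-05 + 0.0038167939
1/U = 0.0054706312
U = 182.79 W/(m^2*K)


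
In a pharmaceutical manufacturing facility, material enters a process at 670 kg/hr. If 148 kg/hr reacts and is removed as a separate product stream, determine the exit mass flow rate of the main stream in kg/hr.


Steady-state mass balance on the main outlet: F_out = F_in - F_removed
F_out = 670 - 148
F_out = 522 kg/hr


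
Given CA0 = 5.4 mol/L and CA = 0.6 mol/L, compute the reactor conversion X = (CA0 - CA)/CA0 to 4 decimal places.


X = (CA0 - CA) / CA0
X = (5.4 - 0.6) / 5.4
X = 4.8 / 5.4
X = 0.8889


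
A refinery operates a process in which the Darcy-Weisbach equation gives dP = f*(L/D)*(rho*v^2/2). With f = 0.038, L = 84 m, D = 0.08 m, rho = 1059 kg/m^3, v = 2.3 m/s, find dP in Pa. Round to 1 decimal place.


dP = f * (L/D) * (rho*v^2/2)
dP = 0.038 * (84/0.08) * (1059*2.3^2/2)
L/D = 1050.0
rho*v^2/2 = 1059*5.29/2 = 2801.055
dP = 0.038 * 1050.0 * 2801.055
dP = 111762.1 Pa


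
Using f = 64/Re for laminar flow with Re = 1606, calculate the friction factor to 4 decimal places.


f = 64 / Re
f = 64 / 1606
f = 0.0399


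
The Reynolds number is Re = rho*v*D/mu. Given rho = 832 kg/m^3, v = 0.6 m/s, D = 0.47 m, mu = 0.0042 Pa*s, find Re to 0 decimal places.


Re = rho * v * D / mu
Re = 832 * 0.6 * 0.47 / 0.0042
Re = 234.624 / 0.0042
Re = 55863


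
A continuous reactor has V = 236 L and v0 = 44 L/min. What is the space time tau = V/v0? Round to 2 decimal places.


tau = V / v0
tau = 236 / 44
tau = 5.36 min


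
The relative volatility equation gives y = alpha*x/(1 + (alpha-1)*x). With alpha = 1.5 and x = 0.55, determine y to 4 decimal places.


y = alpha*x / (1 + (alpha-1)*x)
y = 1.5*0.55 / (1 + (1.5-1)*0.55)
y = 0.825 / (1 + 0.275)
y = 0.825 / 1.275
y = 0.6471


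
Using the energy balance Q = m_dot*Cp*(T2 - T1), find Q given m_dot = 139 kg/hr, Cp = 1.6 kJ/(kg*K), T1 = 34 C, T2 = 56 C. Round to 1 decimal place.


Q = m_dot * Cp * (T2 - T1)
Q = 139 * 1.6 * (56 - 34)
Q = 139 * 1.6 * 22
Q = 4892.8 kJ/hr


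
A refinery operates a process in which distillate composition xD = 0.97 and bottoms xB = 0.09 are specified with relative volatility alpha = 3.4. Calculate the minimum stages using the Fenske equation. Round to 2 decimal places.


N_min = ln((xD*(1-xB))/(xB*(1-xD))) / ln(alpha)
Numerator inside ln: 0.8827 / 0.0027 = 326.925926
ln(326.925926) = 5.789734
ln(alpha) = ln(3.4) = 1.223775
N_min = 5.789734 / 1.223775 = 4.73


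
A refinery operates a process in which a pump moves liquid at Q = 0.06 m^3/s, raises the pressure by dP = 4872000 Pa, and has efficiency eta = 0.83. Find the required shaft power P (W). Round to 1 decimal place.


P = Q * dP / eta
P = 0.06 * 4872000 / 0.83
P = 292320.0 / 0.83
P = 352192.8 W


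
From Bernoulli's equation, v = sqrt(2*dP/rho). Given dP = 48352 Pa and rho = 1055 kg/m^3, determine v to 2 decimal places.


v = sqrt(2*dP/rho)
v = sqrt(2*48352/1055)
v = sqrt(91.662559)
v = 9.57 m/s


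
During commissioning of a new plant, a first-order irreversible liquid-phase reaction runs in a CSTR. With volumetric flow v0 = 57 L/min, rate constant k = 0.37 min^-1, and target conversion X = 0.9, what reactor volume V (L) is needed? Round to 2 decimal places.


V = v0 * X / (k * (1 - X))
V = 57 * 0.9 / (0.37 * (1 - 0.9))
V = 51.3 / (0.37 * 0.1)
V = 51.3 / 0.037
V = 1386.49 L


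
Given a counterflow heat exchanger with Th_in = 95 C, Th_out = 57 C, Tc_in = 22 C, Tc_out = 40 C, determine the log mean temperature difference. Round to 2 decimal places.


dT1 = Th_in - Tc_out = 95 - 40 = 55
dT2 = Th_out - Tc_in = 57 - 22 = 35
LMTD = (dT1 - dT2) / ln(dT1/dT2)
LMTD = (55 - 35) / ln(55/35)
LMTD = 44.25 K


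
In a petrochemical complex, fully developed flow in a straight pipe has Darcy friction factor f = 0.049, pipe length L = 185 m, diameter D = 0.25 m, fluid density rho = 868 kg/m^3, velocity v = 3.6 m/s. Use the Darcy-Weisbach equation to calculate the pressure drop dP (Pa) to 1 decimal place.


dP = f * (L/D) * (rho*v^2/2)
dP = 0.049 * (185/0.25) * (868*3.6^2/2)
L/D = 740.0
rho*v^2/2 = 868*12.96/2 = 5624.64
dP = 0.049 * 740.0 * 5624.64
dP = 203949.4 Pa


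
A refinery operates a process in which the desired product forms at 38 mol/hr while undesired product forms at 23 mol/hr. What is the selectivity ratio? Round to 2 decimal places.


S = desired product rate / undesired product rate
S = 38 / 23
S = 1.65


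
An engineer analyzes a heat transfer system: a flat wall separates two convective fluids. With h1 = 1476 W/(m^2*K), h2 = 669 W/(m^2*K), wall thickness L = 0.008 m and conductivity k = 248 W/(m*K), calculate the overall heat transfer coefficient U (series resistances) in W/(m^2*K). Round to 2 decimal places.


1/U = 1/h1 + L/k + 1/h2
1/U = 1/1476 + 0.008/248 + 1/669
1/U = 0.0006775068 + 3.22581e-05 + 0.0014947683
1/U = 0.0022045332
U = 453.61 W/(m^2*K)


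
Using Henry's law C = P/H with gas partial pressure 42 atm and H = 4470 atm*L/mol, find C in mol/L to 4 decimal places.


C = P / H
C = 42 / 4470
C = 0.0094 mol/L


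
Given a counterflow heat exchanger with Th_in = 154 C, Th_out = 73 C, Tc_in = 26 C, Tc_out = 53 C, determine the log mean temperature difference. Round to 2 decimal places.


dT1 = Th_in - Tc_out = 154 - 53 = 101
dT2 = Th_out - Tc_in = 73 - 26 = 47
LMTD = (dT1 - dT2) / ln(dT1/dT2)
LMTD = (101 - 47) / ln(101/47)
LMTD = 70.59 K


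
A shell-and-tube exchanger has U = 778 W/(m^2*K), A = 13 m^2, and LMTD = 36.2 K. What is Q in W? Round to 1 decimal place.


Q = U * A * LMTD
Q = 778 * 13 * 36.2
Q = 366126.8 W


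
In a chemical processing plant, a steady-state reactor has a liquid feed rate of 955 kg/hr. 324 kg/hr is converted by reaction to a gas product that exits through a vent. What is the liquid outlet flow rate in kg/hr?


Steady-state mass balance on the main outlet: F_out = F_in - F_removed
F_out = 955 - 324
F_out = 631 kg/hr


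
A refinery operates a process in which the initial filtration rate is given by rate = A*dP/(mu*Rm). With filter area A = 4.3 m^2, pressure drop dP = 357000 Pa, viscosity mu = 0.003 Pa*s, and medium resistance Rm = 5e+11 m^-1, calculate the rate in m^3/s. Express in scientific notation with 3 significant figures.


rate = A * dP / (mu * Rm)
rate = 4.3 * 357000 / (0.003 * 5e+11)
rate = 1535100.0 / 1.500e+09
rate = 1.02e-03 m^3/s


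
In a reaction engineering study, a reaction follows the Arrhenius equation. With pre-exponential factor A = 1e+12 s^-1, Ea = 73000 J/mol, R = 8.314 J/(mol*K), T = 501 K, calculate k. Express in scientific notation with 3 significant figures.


k = A * exp(-Ea/(R*T))
k = 1e+12 * exp(-73000 / (8.314 * 501))
k = 1e+12 * exp(-17.52569)
k = 2.45e+04


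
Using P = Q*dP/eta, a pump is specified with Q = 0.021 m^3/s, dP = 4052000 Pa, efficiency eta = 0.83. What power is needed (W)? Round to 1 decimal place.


P = Q * dP / eta
P = 0.021 * 4052000 / 0.83
P = 85092.0 / 0.83
P = 102520.5 W


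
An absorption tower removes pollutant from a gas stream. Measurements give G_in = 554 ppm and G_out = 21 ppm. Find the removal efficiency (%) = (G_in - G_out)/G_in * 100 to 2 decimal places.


Efficiency = (G_in - G_out) / G_in * 100%
Efficiency = (554 - 21) / 554 * 100
Efficiency = 533 / 554 * 100
Efficiency = 96.21%


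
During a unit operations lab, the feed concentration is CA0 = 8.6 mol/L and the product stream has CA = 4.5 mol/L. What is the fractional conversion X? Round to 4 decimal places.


X = (CA0 - CA) / CA0
X = (8.6 - 4.5) / 8.6
X = 4.1 / 8.6
X = 0.4767


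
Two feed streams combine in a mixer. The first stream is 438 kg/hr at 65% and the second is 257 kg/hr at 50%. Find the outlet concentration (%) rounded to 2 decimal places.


Mass balance on solute: F1*x1 + F2*x2 = F3*x3
F3 = F1 + F2 = 438 + 257 = 695 kg/hr
x3 = (F1*x1 + F2*x2)/F3
x3 = (438*0.65 + 257*0.5) / 695
x3 = 59.45%


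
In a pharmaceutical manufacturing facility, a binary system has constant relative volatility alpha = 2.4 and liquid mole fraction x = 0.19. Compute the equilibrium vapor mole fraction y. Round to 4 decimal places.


y = alpha*x / (1 + (alpha-1)*x)
y = 2.4*0.19 / (1 + (2.4-1)*0.19)
y = 0.456 / (1 + 0.266)
y = 0.456 / 1.266
y = 0.3602


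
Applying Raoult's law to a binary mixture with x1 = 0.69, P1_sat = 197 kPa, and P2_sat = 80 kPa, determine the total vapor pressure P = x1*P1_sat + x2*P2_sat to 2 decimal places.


P = x1*P1_sat + x2*P2_sat
x2 = 1 - x1 = 1 - 0.69 = 0.31
P = 0.69*197 + 0.31*80
P = 135.93 + 24.8
P = 160.73 kPa


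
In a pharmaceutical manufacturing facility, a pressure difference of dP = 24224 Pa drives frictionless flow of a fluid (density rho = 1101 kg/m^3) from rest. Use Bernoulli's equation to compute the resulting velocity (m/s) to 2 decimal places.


v = sqrt(2*dP/rho)
v = sqrt(2*24224/1101)
v = sqrt(44.003633)
v = 6.63 m/s


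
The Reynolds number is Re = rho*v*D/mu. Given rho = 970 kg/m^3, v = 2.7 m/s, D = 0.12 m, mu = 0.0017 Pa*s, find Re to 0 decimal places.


Re = rho * v * D / mu
Re = 970 * 2.7 * 0.12 / 0.0017
Re = 314.28 / 0.0017
Re = 184871


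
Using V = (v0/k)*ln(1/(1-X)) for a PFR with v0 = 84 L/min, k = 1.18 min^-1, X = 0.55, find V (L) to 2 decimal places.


V = (v0/k) * ln(1/(1-X))
V = (84/1.18) * ln(1/(1-0.55))
V = 71.186441 * ln(2.222222)
V = 71.186441 * 0.798508
V = 56.84 L


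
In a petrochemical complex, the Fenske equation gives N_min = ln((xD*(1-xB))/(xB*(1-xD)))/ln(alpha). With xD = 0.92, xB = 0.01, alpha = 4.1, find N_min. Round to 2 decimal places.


N_min = ln((xD*(1-xB))/(xB*(1-xD))) / ln(alpha)
Numerator inside ln: 0.9108 / 0.0008 = 1138.5
ln(1138.5) = 7.037467
ln(alpha) = ln(4.1) = 1.410987
N_min = 7.037467 / 1.410987 = 4.99


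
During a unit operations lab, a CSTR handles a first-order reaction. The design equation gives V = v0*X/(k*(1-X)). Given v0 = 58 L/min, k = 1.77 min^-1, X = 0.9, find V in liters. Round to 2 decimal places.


V = v0 * X / (k * (1 - X))
V = 58 * 0.9 / (1.77 * (1 - 0.9))
V = 52.2 / (1.77 * 0.1)
V = 52.2 / 0.177
V = 294.92 L


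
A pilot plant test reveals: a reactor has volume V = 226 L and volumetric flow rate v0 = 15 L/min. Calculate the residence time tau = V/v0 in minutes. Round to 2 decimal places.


tau = V / v0
tau = 226 / 15
tau = 15.07 min


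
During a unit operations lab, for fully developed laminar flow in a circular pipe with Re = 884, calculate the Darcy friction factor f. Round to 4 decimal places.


f = 64 / Re
f = 64 / 884
f = 0.0724


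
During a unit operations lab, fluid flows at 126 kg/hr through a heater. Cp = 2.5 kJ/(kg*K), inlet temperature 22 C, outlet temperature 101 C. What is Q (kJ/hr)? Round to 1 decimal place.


Q = m_dot * Cp * (T2 - T1)
Q = 126 * 2.5 * (101 - 22)
Q = 126 * 2.5 * 79
Q = 24885.0 kJ/hr


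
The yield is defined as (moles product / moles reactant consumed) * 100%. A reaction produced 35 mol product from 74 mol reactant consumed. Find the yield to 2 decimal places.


Yield = (moles product / moles consumed) * 100%
Yield = (35 / 74) * 100
Yield = 0.473 * 100
Yield = 47.30%


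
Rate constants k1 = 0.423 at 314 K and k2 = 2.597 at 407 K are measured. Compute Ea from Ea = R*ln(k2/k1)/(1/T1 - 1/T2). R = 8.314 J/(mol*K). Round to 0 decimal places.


Ea = R * ln(k2/k1) / (1/T1 - 1/T2)
ln(k2/k1) = ln(2.597/0.423) = 1.81474
1/T1 - 1/T2 = 1/314 - 1/407 = 0.000727710919
Ea = 8.314 * 1.81474 / 0.000727710919
Ea = 20733 J/mol


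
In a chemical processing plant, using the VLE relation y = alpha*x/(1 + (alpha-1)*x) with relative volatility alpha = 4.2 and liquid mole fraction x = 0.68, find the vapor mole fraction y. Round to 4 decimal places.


y = alpha*x / (1 + (alpha-1)*x)
y = 4.2*0.68 / (1 + (4.2-1)*0.68)
y = 2.856 / (1 + 2.176)
y = 2.856 / 3.176
y = 0.8992


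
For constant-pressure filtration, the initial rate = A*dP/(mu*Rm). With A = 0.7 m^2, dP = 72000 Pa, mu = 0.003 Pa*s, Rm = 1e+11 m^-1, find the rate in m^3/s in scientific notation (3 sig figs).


rate = A * dP / (mu * Rm)
rate = 0.7 * 72000 / (0.003 * 1e+11)
rate = 50400.0 / 3.000e+08
rate = 1.68e-04 m^3/s


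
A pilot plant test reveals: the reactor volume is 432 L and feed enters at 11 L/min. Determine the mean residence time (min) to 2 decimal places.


tau = V / v0
tau = 432 / 11
tau = 39.27 min


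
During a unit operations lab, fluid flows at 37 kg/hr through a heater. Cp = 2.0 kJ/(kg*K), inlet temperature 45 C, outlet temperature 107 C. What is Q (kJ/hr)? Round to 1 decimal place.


Q = m_dot * Cp * (T2 - T1)
Q = 37 * 2.0 * (107 - 45)
Q = 37 * 2.0 * 62
Q = 4588.0 kJ/hr


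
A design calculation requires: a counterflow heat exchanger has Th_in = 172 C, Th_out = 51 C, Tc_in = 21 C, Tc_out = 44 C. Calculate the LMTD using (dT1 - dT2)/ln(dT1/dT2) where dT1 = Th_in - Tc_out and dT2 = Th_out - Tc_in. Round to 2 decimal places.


dT1 = Th_in - Tc_out = 172 - 44 = 128
dT2 = Th_out - Tc_in = 51 - 21 = 30
LMTD = (dT1 - dT2) / ln(dT1/dT2)
LMTD = (128 - 30) / ln(128/30)
LMTD = 67.55 K


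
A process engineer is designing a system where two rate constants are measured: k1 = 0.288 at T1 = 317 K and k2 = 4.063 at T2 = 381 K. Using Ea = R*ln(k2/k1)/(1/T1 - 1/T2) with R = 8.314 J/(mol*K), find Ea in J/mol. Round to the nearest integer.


Ea = R * ln(k2/k1) / (1/T1 - 1/T2)
ln(k2/k1) = ln(4.063/0.288) = 2.6467164
1/T1 - 1/T2 = 1/317 - 1/381 = 0.000529902216
Ea = 8.314 * 2.6467164 / 0.000529902216
Ea = 41526 J/mol


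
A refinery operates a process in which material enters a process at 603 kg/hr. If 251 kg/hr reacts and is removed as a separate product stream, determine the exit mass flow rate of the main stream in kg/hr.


Steady-state mass balance on the main outlet: F_out = F_in - F_removed
F_out = 603 - 251
F_out = 352 kg/hr


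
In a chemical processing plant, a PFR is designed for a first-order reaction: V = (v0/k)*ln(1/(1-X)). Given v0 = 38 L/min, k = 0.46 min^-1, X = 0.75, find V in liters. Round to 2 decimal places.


V = (v0/k) * ln(1/(1-X))
V = (38/0.46) * ln(1/(1-0.75))
V = 82.608696 * ln(4.0)
V = 82.608696 * 1.386294
V = 114.52 L
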